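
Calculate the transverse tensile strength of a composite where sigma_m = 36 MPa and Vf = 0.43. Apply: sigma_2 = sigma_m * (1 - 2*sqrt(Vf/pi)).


factor = 1 - 2*sqrt(0.43/pi) = 0.2601
sigma_2 = 36 * 0.2601 = 9.36 MPa

9.36 MPa


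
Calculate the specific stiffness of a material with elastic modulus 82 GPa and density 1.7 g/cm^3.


Specific stiffness = E/rho = 82/1.7 = 48.2 GPa/(g/cm^3)

48.2 GPa/(g/cm^3)


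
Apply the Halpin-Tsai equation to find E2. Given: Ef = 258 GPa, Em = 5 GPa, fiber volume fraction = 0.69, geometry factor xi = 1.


eta = (Ef/Em - 1)/(Ef/Em + xi) = (51.6 - 1)/(51.6 + 1) = 0.962
E2 = Em*(1+xi*eta*Vf)/(1-eta*Vf) = 24.74 GPa

24.74 GPa


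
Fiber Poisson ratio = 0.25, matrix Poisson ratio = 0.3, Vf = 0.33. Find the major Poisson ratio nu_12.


nu_12 = nu_f*Vf + nu_m*(1-Vf) = 0.25*0.33 + 0.3*0.67 = 0.2835

0.2835


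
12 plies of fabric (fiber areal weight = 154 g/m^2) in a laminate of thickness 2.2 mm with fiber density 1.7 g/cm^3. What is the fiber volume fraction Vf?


Vf = n * FAW / (rho_f * h * 1000) = 12 * 154 / (1.7 * 2.2 * 1000) = 0.4941

0.4941


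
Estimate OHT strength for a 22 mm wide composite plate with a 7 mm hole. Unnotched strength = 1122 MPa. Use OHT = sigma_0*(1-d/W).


OHT = sigma_0*(1-d/W) = 1122*(1-7/22) = 765.0 MPa

765.0 MPa


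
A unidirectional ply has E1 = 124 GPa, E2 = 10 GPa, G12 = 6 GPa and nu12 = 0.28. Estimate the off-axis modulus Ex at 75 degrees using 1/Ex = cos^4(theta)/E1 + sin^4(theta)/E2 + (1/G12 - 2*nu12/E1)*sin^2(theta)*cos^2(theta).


cos^4(75) = 0.004487, sin^4(75) = 0.870513, sin^2(75)*cos^2(75) = 0.0625
1/G12 - 2*nu12/E1 = 1/6 - 2*0.28/124 = 0.162151 GPa^-1
1/Ex = 0.004487/124 + 0.870513/10 + 0.162151*0.0625 = 0.0972219 GPa^-1
Ex = 10.29 GPa

10.29 GPa


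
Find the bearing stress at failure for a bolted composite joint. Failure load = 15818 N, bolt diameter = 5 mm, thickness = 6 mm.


sigma_br = F/(d*h) = 15818/(5*6) = 527.3 MPa

527.3 MPa


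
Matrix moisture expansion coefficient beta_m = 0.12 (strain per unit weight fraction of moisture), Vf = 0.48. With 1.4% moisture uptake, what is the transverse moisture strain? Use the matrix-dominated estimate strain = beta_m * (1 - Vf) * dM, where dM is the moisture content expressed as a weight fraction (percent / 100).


dM = 1.4/100 = 0.014
strain = beta_m * (1-Vf) * dM = 0.12 * 0.52 * 0.014 = 0.0008736

0.0008736


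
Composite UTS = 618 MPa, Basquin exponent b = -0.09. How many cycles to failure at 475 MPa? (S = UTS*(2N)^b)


N = 0.5 * (S/UTS)^(1/b) = 0.5 * (475/618)^(1/-0.09) = 9.3092 cycles

9.3092 cycles


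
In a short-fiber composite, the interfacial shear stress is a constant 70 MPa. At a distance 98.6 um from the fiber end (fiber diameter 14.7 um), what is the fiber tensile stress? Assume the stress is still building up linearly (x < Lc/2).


Force balance: sigma_f * (pi*d^2/4) = tau * (pi*d) * x  ->  sigma_f = 4 * tau * x / d
sigma_f = 4 * 70 * 98.6 / 14.7 = 1878.1 MPa

1878.1 MPa


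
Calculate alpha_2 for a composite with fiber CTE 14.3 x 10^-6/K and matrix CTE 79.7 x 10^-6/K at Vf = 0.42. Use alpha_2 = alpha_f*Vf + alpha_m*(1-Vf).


alpha_2 = alpha_f*Vf + alpha_m*(1-Vf) = 14.3*0.42 + 79.7*0.58 = 52.2 x 10^-6/K

52.2 x 10^-6/K


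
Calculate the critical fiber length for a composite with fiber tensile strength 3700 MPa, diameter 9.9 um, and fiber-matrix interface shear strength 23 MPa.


Lc = sigma_f * d / (2 * tau_i) = 3700 * 9.9 / (2 * 23) = 796.3 um

796.3 um


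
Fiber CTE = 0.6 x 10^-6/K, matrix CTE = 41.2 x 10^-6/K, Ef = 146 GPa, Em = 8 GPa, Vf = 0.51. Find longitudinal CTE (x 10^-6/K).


E1 = Ef*Vf + Em*(1-Vf) = 78.38
alpha_1 = (alpha_f*Ef*Vf + alpha_m*Em*(1-Vf))/E1 = 2.63 x 10^-6/K

2.63 x 10^-6/K


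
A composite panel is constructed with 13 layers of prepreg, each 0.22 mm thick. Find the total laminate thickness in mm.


h = n * t_ply = 13 * 0.22 = 2.86 mm

2.86 mm


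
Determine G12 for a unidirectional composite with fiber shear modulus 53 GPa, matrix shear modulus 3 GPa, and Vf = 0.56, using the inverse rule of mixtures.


1/G12 = Vf/Gf + (1-Vf)/Gm = 0.56/53 + 0.44/3
G12 = 6.36 GPa

6.36 GPa


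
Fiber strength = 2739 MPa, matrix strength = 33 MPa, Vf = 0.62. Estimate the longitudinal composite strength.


sigma_1 = sigma_f*Vf + sigma_m*(1-Vf) = 2739*0.62 + 33*0.38 = 1710.7 MPa

1710.7 MPa


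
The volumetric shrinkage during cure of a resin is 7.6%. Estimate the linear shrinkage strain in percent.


Linear shrinkage ≈ vol_shrink/3 = 7.6/3 = 2.533%

2.533%


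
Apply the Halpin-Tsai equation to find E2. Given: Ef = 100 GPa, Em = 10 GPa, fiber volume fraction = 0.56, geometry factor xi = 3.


eta = (Ef/Em - 1)/(Ef/Em + xi) = (10.0 - 1)/(10.0 + 3) = 0.6923
E2 = Em*(1+xi*eta*Vf)/(1-eta*Vf) = 35.33 GPa

35.33 GPa


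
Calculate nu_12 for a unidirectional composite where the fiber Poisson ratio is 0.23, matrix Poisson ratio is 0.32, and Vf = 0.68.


nu_12 = nu_f*Vf + nu_m*(1-Vf) = 0.23*0.68 + 0.32*0.32 = 0.2588

0.2588


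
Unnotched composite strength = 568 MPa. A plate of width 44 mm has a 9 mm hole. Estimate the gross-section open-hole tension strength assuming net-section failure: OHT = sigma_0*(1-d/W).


OHT = sigma_0*(1-d/W) = 568*(1-9/44) = 451.8 MPa

451.8 MPa


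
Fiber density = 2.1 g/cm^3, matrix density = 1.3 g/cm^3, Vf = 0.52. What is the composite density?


rho_c = rho_f*Vf + rho_m*(1-Vf) = 2.1*0.52 + 1.3*0.48 = 1.716 g/cm^3

1.716 g/cm^3


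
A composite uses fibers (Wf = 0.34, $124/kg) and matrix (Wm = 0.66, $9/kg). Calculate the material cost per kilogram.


Cost = cost_f*Wf + cost_m*Wm = 124*0.34 + 9*0.66 = $48.1/kg

$48.1/kg


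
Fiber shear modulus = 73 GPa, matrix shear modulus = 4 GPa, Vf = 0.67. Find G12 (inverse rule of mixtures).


1/G12 = Vf/Gf + (1-Vf)/Gm = 0.67/73 + 0.33/4
G12 = 10.91 GPa

10.91 GPa


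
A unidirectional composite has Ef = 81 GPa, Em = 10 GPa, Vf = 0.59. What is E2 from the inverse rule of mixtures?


1/E2 = Vf/Ef + (1-Vf)/Em = 0.59/81 + 0.41/10
E2 = 20.71 GPa

20.71 GPa


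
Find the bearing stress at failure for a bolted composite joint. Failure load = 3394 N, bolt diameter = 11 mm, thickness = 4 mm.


sigma_br = F/(d*h) = 3394/(11*4) = 77.1 MPa

77.1 MPa


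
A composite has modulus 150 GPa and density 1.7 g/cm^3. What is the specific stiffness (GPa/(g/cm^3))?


Specific stiffness = E/rho = 150/1.7 = 88.2 GPa/(g/cm^3)

88.2 GPa/(g/cm^3)


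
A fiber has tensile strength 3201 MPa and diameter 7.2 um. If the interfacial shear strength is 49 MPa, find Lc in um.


Lc = sigma_f * d / (2 * tau_i) = 3201 * 7.2 / (2 * 49) = 235.2 um

235.2 um


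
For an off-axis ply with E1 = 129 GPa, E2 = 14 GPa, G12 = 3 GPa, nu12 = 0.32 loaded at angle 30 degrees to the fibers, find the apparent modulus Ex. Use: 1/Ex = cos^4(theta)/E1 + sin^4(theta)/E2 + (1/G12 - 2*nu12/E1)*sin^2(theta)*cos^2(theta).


cos^4(30) = 0.5625, sin^4(30) = 0.0625, sin^2(30)*cos^2(30) = 0.1875
1/G12 - 2*nu12/E1 = 1/3 - 2*0.32/129 = 0.328372 GPa^-1
1/Ex = 0.5625/129 + 0.0625/14 + 0.328372*0.1875 = 0.0703945 GPa^-1
Ex = 14.21 GPa

14.21 GPa


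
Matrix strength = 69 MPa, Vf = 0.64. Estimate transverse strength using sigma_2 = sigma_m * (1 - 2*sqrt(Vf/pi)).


factor = 1 - 2*sqrt(0.64/pi) = 0.0973
sigma_2 = 69 * 0.0973 = 6.71 MPa

6.71 MPa


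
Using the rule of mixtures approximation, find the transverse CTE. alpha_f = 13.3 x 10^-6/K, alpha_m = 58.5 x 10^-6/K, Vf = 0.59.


alpha_2 = alpha_f*Vf + alpha_m*(1-Vf) = 13.3*0.59 + 58.5*0.41 = 31.8 x 10^-6/K

31.8 x 10^-6/K


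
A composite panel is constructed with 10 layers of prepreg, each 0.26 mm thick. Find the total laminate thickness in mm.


h = n * t_ply = 10 * 0.26 = 2.6 mm

2.6 mm


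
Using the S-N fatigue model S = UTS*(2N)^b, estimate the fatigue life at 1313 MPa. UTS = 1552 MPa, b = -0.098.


N = 0.5 * (S/UTS)^(1/b) = 0.5 * (1313/1552)^(1/-0.098) = 2.7546 cycles

2.7546 cycles


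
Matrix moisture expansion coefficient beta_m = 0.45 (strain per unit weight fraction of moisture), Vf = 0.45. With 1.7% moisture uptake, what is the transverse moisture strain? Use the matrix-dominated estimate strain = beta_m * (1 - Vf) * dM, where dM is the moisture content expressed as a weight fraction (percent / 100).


dM = 1.7/100 = 0.017
strain = beta_m * (1-Vf) * dM = 0.45 * 0.55 * 0.017 = 0.0042075

0.0042075


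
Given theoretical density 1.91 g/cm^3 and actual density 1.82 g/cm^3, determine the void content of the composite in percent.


Void% = (rho_theo - rho_actual)/rho_theo * 100 = (1.91 - 1.82)/1.91 * 100 = 4.71%

4.71%


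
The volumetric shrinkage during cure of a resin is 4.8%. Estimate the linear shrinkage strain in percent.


Linear shrinkage ≈ vol_shrink/3 = 4.8/3 = 1.6%

1.6%


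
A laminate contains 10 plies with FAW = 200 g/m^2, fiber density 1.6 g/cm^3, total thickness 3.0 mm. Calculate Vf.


Vf = n * FAW / (rho_f * h * 1000) = 10 * 200 / (1.6 * 3.0 * 1000) = 0.4167

0.4167


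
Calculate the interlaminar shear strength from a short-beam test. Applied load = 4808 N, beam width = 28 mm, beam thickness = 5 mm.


ILSS = 3F/(4bh) = 3*4808/(4*28*5) = 25.76 MPa

25.76 MPa


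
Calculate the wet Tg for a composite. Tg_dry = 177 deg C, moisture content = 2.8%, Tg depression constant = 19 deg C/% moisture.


Tg_wet = Tg_dry - k*moisture = 177 - 19*2.8 = 123.8 deg C

123.8 deg C


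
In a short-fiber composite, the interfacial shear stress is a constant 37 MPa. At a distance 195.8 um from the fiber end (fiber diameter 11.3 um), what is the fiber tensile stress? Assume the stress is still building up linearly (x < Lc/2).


Force balance: sigma_f * (pi*d^2/4) = tau * (pi*d) * x  ->  sigma_f = 4 * tau * x / d
sigma_f = 4 * 37 * 195.8 / 11.3 = 2564.5 MPa

2564.5 MPa


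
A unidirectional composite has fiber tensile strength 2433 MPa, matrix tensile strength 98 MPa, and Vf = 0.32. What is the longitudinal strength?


sigma_1 = sigma_f*Vf + sigma_m*(1-Vf) = 2433*0.32 + 98*0.68 = 845.2 MPa

845.2 MPa


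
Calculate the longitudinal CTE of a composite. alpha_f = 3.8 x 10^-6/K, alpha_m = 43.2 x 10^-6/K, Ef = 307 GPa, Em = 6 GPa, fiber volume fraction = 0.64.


E1 = Ef*Vf + Em*(1-Vf) = 198.64
alpha_1 = (alpha_f*Ef*Vf + alpha_m*Em*(1-Vf))/E1 = 4.23 x 10^-6/K

4.23 x 10^-6/K


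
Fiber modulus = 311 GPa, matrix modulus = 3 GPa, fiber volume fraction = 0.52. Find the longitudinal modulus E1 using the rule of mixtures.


E1 = Ef*Vf + Em*(1-Vf) = 311*0.52 + 3*0.48 = 163.16 GPa

163.16 GPa


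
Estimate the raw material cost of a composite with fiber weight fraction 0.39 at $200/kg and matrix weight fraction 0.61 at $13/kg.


Cost = cost_f*Wf + cost_m*Wm = 200*0.39 + 13*0.61 = $85.93/kg

$85.93/kg


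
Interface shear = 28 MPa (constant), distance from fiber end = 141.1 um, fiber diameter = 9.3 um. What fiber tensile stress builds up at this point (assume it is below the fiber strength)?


Force balance: sigma_f * (pi*d^2/4) = tau * (pi*d) * x  ->  sigma_f = 4 * tau * x / d
sigma_f = 4 * 28 * 141.1 / 9.3 = 1699.3 MPa

1699.3 MPa


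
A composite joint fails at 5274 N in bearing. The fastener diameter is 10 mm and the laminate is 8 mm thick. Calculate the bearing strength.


sigma_br = F/(d*h) = 5274/(10*8) = 65.9 MPa

65.9 MPa


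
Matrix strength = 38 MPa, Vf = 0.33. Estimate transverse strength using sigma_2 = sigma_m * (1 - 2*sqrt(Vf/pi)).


factor = 1 - 2*sqrt(0.33/pi) = 0.3518
sigma_2 = 38 * 0.3518 = 13.37 MPa

13.37 MPa


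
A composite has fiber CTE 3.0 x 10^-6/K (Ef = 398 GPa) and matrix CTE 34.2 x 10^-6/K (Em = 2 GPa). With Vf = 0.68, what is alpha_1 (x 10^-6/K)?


E1 = Ef*Vf + Em*(1-Vf) = 271.28
alpha_1 = (alpha_f*Ef*Vf + alpha_m*Em*(1-Vf))/E1 = 3.07 x 10^-6/K

3.07 x 10^-6/K


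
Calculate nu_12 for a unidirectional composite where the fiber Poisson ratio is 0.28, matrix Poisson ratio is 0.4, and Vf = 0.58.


nu_12 = nu_f*Vf + nu_m*(1-Vf) = 0.28*0.58 + 0.4*0.42 = 0.3304

0.3304


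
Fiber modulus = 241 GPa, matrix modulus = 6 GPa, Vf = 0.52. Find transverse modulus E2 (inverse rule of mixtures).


1/E2 = Vf/Ef + (1-Vf)/Em = 0.52/241 + 0.48/6
E2 = 12.17 GPa

12.17 GPa


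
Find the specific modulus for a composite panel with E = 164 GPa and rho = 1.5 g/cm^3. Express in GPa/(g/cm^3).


Specific stiffness = E/rho = 164/1.5 = 109.3 GPa/(g/cm^3)

109.3 GPa/(g/cm^3)


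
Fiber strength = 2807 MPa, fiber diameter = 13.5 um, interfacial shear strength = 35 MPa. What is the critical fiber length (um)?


Lc = sigma_f * d / (2 * tau_i) = 2807 * 13.5 / (2 * 35) = 541.4 um

541.4 um


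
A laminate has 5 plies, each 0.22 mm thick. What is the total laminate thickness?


h = n * t_ply = 5 * 0.22 = 1.1 mm

1.1 mm


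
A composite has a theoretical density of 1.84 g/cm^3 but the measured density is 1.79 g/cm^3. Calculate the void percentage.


Void% = (rho_theo - rho_actual)/rho_theo * 100 = (1.84 - 1.79)/1.84 * 100 = 2.72%

2.72%


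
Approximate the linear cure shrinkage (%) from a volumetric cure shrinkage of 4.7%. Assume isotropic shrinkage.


Linear shrinkage ≈ vol_shrink/3 = 4.7/3 = 1.567%

1.567%


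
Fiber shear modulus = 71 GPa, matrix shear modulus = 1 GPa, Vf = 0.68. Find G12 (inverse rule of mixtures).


1/G12 = Vf/Gf + (1-Vf)/Gm = 0.68/71 + 0.32/1
G12 = 3.03 GPa

3.03 GPa


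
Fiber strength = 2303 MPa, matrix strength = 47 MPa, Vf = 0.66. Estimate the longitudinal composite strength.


sigma_1 = sigma_f*Vf + sigma_m*(1-Vf) = 2303*0.66 + 47*0.34 = 1536.0 MPa

1536.0 MPa


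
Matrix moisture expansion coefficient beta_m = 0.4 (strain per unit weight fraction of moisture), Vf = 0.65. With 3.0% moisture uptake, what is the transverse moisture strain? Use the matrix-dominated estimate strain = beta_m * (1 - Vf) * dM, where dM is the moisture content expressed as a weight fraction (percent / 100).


dM = 3.0/100 = 0.03
strain = beta_m * (1-Vf) * dM = 0.4 * 0.35 * 0.03 = 0.0042

0.0042


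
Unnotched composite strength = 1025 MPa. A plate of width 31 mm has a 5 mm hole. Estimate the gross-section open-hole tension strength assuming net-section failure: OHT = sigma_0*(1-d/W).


OHT = sigma_0*(1-d/W) = 1025*(1-5/31) = 859.7 MPa

859.7 MPa


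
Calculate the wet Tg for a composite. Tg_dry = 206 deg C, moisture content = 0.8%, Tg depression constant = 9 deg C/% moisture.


Tg_wet = Tg_dry - k*moisture = 206 - 9*0.8 = 198.8 deg C

198.8 deg C


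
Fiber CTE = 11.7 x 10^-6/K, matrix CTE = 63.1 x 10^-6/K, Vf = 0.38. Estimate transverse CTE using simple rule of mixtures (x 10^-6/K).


alpha_2 = alpha_f*Vf + alpha_m*(1-Vf) = 11.7*0.38 + 63.1*0.62 = 43.6 x 10^-6/K

43.6 x 10^-6/K


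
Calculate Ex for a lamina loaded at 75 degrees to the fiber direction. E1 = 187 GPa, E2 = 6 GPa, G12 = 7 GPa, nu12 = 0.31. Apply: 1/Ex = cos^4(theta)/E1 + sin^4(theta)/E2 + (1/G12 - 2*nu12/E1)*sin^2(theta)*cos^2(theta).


cos^4(75) = 0.004487, sin^4(75) = 0.870513, sin^2(75)*cos^2(75) = 0.0625
1/G12 - 2*nu12/E1 = 1/7 - 2*0.31/187 = 0.139542 GPa^-1
1/Ex = 0.004487/187 + 0.870513/6 + 0.139542*0.0625 = 0.1538308 GPa^-1
Ex = 6.5 GPa

6.5 GPa


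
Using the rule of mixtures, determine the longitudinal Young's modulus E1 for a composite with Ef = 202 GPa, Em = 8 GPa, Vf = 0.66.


E1 = Ef*Vf + Em*(1-Vf) = 202*0.66 + 8*0.34 = 136.04 GPa

136.04 GPa


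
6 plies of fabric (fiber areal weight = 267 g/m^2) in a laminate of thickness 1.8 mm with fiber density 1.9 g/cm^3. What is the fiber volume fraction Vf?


Vf = n * FAW / (rho_f * h * 1000) = 6 * 267 / (1.9 * 1.8 * 1000) = 0.4684

0.4684


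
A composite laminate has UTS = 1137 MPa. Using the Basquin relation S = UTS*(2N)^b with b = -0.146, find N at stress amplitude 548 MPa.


N = 0.5 * (S/UTS)^(1/b) = 0.5 * (548/1137)^(1/-0.146) = 74.1422 cycles

74.1422 cycles


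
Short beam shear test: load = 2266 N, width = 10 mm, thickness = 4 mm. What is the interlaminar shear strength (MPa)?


ILSS = 3F/(4bh) = 3*2266/(4*10*4) = 42.49 MPa

42.49 MPa


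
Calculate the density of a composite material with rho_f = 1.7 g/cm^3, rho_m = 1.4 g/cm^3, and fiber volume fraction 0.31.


rho_c = rho_f*Vf + rho_m*(1-Vf) = 1.7*0.31 + 1.4*0.69 = 1.493 g/cm^3

1.493 g/cm^3


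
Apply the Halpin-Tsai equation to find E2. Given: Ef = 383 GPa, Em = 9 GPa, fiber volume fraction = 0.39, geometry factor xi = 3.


eta = (Ef/Em - 1)/(Ef/Em + xi) = (42.5556 - 1)/(42.5556 + 3) = 0.9122
E2 = Em*(1+xi*eta*Vf)/(1-eta*Vf) = 28.88 GPa

28.88 GPa


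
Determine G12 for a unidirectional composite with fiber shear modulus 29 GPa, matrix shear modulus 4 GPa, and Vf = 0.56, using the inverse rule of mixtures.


1/G12 = Vf/Gf + (1-Vf)/Gm = 0.56/29 + 0.44/4
G12 = 7.73 GPa

7.73 GPa


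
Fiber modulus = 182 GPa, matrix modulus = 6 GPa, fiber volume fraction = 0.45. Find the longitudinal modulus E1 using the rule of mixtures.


E1 = Ef*Vf + Em*(1-Vf) = 182*0.45 + 6*0.55 = 85.2 GPa

85.2 GPa


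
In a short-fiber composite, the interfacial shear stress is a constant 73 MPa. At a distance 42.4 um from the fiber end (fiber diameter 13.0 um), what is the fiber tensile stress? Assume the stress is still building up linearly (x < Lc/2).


Force balance: sigma_f * (pi*d^2/4) = tau * (pi*d) * x  ->  sigma_f = 4 * tau * x / d
sigma_f = 4 * 73 * 42.4 / 13.0 = 952.4 MPa

952.4 MPa


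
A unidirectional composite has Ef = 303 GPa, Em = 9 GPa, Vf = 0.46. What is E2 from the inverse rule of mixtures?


1/E2 = Vf/Ef + (1-Vf)/Em = 0.46/303 + 0.54/9
E2 = 16.26 GPa

16.26 GPa


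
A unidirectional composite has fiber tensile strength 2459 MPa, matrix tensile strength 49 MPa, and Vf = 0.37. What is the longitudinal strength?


sigma_1 = sigma_f*Vf + sigma_m*(1-Vf) = 2459*0.37 + 49*0.63 = 940.7 MPa

940.7 MPa


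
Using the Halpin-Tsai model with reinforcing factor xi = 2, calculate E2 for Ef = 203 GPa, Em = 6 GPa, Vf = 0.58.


eta = (Ef/Em - 1)/(Ef/Em + xi) = (33.8333 - 1)/(33.8333 + 2) = 0.9163
E2 = Em*(1+xi*eta*Vf)/(1-eta*Vf) = 26.42 GPa

26.42 GPa


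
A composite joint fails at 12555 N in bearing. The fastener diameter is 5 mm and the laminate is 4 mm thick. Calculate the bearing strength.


sigma_br = F/(d*h) = 12555/(5*4) = 627.8 MPa

627.8 MPa


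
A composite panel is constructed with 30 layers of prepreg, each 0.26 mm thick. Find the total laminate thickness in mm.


h = n * t_ply = 30 * 0.26 = 7.8 mm

7.8 mm


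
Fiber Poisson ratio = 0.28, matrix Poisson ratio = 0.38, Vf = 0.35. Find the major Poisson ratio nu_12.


nu_12 = nu_f*Vf + nu_m*(1-Vf) = 0.28*0.35 + 0.38*0.65 = 0.345

0.345


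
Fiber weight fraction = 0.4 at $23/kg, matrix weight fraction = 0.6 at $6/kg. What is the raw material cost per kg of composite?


Cost = cost_f*Wf + cost_m*Wm = 23*0.4 + 6*0.6 = $12.8/kg

$12.8/kg


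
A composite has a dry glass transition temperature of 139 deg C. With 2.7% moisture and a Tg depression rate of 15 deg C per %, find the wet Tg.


Tg_wet = Tg_dry - k*moisture = 139 - 15*2.7 = 98.5 deg C

98.5 deg C


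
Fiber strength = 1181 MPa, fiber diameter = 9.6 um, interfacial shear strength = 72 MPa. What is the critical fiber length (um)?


Lc = sigma_f * d / (2 * tau_i) = 1181 * 9.6 / (2 * 72) = 78.7 um

78.7 um


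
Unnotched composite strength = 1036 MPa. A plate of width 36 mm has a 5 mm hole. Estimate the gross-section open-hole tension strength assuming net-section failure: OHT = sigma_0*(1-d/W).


OHT = sigma_0*(1-d/W) = 1036*(1-5/36) = 892.1 MPa

892.1 MPa


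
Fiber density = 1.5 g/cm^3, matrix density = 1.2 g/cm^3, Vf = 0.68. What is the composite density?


rho_c = rho_f*Vf + rho_m*(1-Vf) = 1.5*0.68 + 1.2*0.32 = 1.404 g/cm^3

1.404 g/cm^3


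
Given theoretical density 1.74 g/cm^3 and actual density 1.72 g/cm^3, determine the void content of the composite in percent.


Void% = (rho_theo - rho_actual)/rho_theo * 100 = (1.74 - 1.72)/1.74 * 100 = 1.15%

1.15%


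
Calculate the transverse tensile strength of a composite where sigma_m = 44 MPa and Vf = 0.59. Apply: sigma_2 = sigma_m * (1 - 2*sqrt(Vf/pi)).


factor = 1 - 2*sqrt(0.59/pi) = 0.1333
sigma_2 = 44 * 0.1333 = 5.86 MPa

5.86 MPa


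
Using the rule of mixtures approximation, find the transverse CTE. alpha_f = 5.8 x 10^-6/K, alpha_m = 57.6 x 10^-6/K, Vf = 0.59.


alpha_2 = alpha_f*Vf + alpha_m*(1-Vf) = 5.8*0.59 + 57.6*0.41 = 27.0 x 10^-6/K

27.0 x 10^-6/K


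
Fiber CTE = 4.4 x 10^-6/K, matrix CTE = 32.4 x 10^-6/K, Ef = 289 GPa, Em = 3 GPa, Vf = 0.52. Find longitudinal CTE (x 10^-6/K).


E1 = Ef*Vf + Em*(1-Vf) = 151.72
alpha_1 = (alpha_f*Ef*Vf + alpha_m*Em*(1-Vf))/E1 = 4.67 x 10^-6/K

4.67 x 10^-6/K


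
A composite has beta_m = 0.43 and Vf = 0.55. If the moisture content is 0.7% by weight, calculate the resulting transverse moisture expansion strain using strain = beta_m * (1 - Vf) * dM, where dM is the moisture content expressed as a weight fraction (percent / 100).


dM = 0.7/100 = 0.007
strain = beta_m * (1-Vf) * dM = 0.43 * 0.45 * 0.007 = 0.0013545

0.0013545


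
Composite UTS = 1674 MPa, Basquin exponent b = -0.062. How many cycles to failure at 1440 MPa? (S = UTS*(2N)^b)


N = 0.5 * (S/UTS)^(1/b) = 0.5 * (1440/1674)^(1/-0.062) = 5.6715 cycles

5.6715 cycles


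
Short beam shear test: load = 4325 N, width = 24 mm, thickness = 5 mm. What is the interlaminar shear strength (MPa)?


ILSS = 3F/(4bh) = 3*4325/(4*24*5) = 27.03 MPa

27.03 MPa


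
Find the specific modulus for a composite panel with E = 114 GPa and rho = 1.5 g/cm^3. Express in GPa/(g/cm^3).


Specific stiffness = E/rho = 114/1.5 = 76.0 GPa/(g/cm^3)

76.0 GPa/(g/cm^3)


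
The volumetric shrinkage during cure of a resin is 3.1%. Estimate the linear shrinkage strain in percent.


Linear shrinkage ≈ vol_shrink/3 = 3.1/3 = 1.033%

1.033%


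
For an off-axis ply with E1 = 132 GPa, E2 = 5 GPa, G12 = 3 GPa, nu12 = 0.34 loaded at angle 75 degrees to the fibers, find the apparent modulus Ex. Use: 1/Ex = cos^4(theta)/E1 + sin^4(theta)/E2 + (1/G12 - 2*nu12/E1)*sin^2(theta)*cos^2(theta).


cos^4(75) = 0.004487, sin^4(75) = 0.870513, sin^2(75)*cos^2(75) = 0.0625
1/G12 - 2*nu12/E1 = 1/3 - 2*0.34/132 = 0.328182 GPa^-1
1/Ex = 0.004487/132 + 0.870513/5 + 0.328182*0.0625 = 0.1946479 GPa^-1
Ex = 5.14 GPa

5.14 GPa


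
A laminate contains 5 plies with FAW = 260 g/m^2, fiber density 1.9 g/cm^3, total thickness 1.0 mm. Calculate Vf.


Vf = n * FAW / (rho_f * h * 1000) = 5 * 260 / (1.9 * 1.0 * 1000) = 0.6842

0.6842


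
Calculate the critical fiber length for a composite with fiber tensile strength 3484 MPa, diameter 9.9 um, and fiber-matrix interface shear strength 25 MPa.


Lc = sigma_f * d / (2 * tau_i) = 3484 * 9.9 / (2 * 25) = 689.8 um

689.8 um


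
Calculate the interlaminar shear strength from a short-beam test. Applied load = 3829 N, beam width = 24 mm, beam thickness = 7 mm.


ILSS = 3F/(4bh) = 3*3829/(4*24*7) = 17.09 MPa

17.09 MPa


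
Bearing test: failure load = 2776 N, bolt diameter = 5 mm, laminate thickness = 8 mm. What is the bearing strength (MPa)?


sigma_br = F/(d*h) = 2776/(5*8) = 69.4 MPa

69.4 MPa


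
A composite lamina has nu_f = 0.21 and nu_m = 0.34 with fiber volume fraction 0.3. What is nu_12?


nu_12 = nu_f*Vf + nu_m*(1-Vf) = 0.21*0.3 + 0.34*0.7 = 0.301

0.301


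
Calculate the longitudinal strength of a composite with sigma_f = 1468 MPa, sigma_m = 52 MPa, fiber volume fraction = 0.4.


sigma_1 = sigma_f*Vf + sigma_m*(1-Vf) = 1468*0.4 + 52*0.6 = 618.4 MPa

618.4 MPa


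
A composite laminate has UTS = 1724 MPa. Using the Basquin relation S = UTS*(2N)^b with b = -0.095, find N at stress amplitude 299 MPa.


N = 0.5 * (S/UTS)^(1/b) = 0.5 * (299/1724)^(1/-0.095) = 5.1061e+07 cycles

5.1061e+07 cycles


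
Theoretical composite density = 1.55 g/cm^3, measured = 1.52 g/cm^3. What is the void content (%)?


Void% = (rho_theo - rho_actual)/rho_theo * 100 = (1.55 - 1.52)/1.55 * 100 = 1.94%

1.94%


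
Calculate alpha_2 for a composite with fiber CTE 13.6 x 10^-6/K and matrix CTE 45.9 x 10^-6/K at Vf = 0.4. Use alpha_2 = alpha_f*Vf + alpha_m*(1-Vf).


alpha_2 = alpha_f*Vf + alpha_m*(1-Vf) = 13.6*0.4 + 45.9*0.6 = 33.0 x 10^-6/K

33.0 x 10^-6/K


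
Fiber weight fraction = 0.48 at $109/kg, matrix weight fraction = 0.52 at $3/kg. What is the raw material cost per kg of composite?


Cost = cost_f*Wf + cost_m*Wm = 109*0.48 + 3*0.52 = $53.88/kg

$53.88/kg


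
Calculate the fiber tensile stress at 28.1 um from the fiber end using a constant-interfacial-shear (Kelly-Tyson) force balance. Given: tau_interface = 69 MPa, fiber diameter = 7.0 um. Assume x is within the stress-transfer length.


Force balance: sigma_f * (pi*d^2/4) = tau * (pi*d) * x  ->  sigma_f = 4 * tau * x / d
sigma_f = 4 * 69 * 28.1 / 7.0 = 1107.9 MPa

1107.9 MPa


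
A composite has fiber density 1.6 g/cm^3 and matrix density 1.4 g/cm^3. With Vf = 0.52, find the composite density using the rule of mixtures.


rho_c = rho_f*Vf + rho_m*(1-Vf) = 1.6*0.52 + 1.4*0.48 = 1.504 g/cm^3

1.504 g/cm^3


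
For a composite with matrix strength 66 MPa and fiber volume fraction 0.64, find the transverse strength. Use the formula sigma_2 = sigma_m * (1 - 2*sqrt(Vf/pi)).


factor = 1 - 2*sqrt(0.64/pi) = 0.0973
sigma_2 = 66 * 0.0973 = 6.42 MPa

6.42 MPa


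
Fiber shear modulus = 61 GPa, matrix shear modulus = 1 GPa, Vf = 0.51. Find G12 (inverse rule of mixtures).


1/G12 = Vf/Gf + (1-Vf)/Gm = 0.51/61 + 0.49/1
G12 = 2.01 GPa

2.01 GPa


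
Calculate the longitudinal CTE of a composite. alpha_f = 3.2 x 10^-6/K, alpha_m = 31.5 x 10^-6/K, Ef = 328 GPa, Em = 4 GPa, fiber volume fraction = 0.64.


E1 = Ef*Vf + Em*(1-Vf) = 211.36
alpha_1 = (alpha_f*Ef*Vf + alpha_m*Em*(1-Vf))/E1 = 3.39 x 10^-6/K

3.39 x 10^-6/K


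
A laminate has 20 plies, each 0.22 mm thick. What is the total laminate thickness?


h = n * t_ply = 20 * 0.22 = 4.4 mm

4.4 mm


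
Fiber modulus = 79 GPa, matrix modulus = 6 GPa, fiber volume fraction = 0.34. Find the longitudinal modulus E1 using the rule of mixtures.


E1 = Ef*Vf + Em*(1-Vf) = 79*0.34 + 6*0.66 = 30.82 GPa

30.82 GPa


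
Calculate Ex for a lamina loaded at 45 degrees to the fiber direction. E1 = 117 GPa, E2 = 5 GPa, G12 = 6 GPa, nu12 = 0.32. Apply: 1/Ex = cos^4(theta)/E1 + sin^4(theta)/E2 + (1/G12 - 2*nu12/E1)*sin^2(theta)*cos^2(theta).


cos^4(45) = 0.25, sin^4(45) = 0.25, sin^2(45)*cos^2(45) = 0.25
1/G12 - 2*nu12/E1 = 1/6 - 2*0.32/117 = 0.161197 GPa^-1
1/Ex = 0.25/117 + 0.25/5 + 0.161197*0.25 = 0.0924359 GPa^-1
Ex = 10.82 GPa

10.82 GPa


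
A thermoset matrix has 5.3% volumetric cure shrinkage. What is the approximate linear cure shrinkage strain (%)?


Linear shrinkage ≈ vol_shrink/3 = 5.3/3 = 1.767%

1.767%


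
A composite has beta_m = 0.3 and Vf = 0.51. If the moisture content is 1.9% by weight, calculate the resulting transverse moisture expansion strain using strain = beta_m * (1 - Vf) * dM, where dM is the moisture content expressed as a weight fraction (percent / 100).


dM = 1.9/100 = 0.019
strain = beta_m * (1-Vf) * dM = 0.3 * 0.49 * 0.019 = 0.002793

0.002793


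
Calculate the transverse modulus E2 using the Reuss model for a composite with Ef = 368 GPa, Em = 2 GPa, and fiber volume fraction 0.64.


1/E2 = Vf/Ef + (1-Vf)/Em = 0.64/368 + 0.36/2
E2 = 5.5 GPa

5.5 GPa


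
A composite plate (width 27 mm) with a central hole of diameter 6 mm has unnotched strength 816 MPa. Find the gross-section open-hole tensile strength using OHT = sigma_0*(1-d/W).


OHT = sigma_0*(1-d/W) = 816*(1-6/27) = 634.7 MPa

634.7 MPa


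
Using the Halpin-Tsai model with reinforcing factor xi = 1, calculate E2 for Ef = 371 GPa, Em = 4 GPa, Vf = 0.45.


eta = (Ef/Em - 1)/(Ef/Em + xi) = (92.75 - 1)/(92.75 + 1) = 0.9787
E2 = Em*(1+xi*eta*Vf)/(1-eta*Vf) = 10.3 GPa

10.3 GPa


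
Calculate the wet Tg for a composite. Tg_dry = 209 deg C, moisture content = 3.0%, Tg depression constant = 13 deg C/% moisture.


Tg_wet = Tg_dry - k*moisture = 209 - 13*3.0 = 170.0 deg C

170.0 deg C


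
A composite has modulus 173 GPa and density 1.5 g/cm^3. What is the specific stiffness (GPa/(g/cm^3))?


Specific stiffness = E/rho = 173/1.5 = 115.3 GPa/(g/cm^3)

115.3 GPa/(g/cm^3)


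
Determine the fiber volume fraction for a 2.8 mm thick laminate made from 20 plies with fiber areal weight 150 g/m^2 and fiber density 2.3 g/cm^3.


Vf = n * FAW / (rho_f * h * 1000) = 20 * 150 / (2.3 * 2.8 * 1000) = 0.4658

0.4658


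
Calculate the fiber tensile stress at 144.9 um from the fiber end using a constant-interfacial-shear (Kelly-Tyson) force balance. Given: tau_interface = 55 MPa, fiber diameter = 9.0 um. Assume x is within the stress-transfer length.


Force balance: sigma_f * (pi*d^2/4) = tau * (pi*d) * x  ->  sigma_f = 4 * tau * x / d
sigma_f = 4 * 55 * 144.9 / 9.0 = 3542.0 MPa

3542.0 MPa


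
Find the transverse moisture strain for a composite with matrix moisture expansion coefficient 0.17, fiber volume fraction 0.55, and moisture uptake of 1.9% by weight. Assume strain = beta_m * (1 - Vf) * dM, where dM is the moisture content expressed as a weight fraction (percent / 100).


dM = 1.9/100 = 0.019
strain = beta_m * (1-Vf) * dM = 0.17 * 0.45 * 0.019 = 0.0014535

0.0014535


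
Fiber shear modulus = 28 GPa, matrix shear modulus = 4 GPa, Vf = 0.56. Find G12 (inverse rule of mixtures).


1/G12 = Vf/Gf + (1-Vf)/Gm = 0.56/28 + 0.44/4
G12 = 7.69 GPa

7.69 GPa


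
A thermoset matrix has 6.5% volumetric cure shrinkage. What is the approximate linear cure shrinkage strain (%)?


Linear shrinkage ≈ vol_shrink/3 = 6.5/3 = 2.167%

2.167%


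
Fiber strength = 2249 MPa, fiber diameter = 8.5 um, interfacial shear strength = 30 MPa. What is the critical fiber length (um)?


Lc = sigma_f * d / (2 * tau_i) = 2249 * 8.5 / (2 * 30) = 318.6 um

318.6 um


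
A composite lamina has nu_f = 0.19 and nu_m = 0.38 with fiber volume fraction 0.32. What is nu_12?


nu_12 = nu_f*Vf + nu_m*(1-Vf) = 0.19*0.32 + 0.38*0.68 = 0.3192

0.3192


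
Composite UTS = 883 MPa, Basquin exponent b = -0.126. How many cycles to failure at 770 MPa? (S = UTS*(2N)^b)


N = 0.5 * (S/UTS)^(1/b) = 0.5 * (770/883)^(1/-0.126) = 1.4824 cycles

1.4824 cycles


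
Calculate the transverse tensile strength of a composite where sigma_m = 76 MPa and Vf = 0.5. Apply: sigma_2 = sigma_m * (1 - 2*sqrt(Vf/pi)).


factor = 1 - 2*sqrt(0.5/pi) = 0.2021
sigma_2 = 76 * 0.2021 = 15.36 MPa

15.36 MPa


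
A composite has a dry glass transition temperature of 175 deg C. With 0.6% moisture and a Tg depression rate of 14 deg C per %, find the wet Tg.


Tg_wet = Tg_dry - k*moisture = 175 - 14*0.6 = 166.6 deg C

166.6 deg C


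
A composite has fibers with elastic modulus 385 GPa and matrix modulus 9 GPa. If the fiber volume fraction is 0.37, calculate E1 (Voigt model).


E1 = Ef*Vf + Em*(1-Vf) = 385*0.37 + 9*0.63 = 148.12 GPa

148.12 GPa


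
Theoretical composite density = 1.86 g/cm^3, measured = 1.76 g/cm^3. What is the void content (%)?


Void% = (rho_theo - rho_actual)/rho_theo * 100 = (1.86 - 1.76)/1.86 * 100 = 5.38%

5.38%


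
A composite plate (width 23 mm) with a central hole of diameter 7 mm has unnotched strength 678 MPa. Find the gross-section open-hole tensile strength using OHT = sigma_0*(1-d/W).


OHT = sigma_0*(1-d/W) = 678*(1-7/23) = 471.7 MPa

471.7 MPa


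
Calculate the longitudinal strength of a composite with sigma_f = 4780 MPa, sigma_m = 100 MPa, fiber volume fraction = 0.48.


sigma_1 = sigma_f*Vf + sigma_m*(1-Vf) = 4780*0.48 + 100*0.52 = 2346.4 MPa

2346.4 MPa


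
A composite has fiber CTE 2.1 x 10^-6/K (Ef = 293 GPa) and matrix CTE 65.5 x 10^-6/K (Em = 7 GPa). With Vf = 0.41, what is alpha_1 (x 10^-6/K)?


E1 = Ef*Vf + Em*(1-Vf) = 124.26
alpha_1 = (alpha_f*Ef*Vf + alpha_m*Em*(1-Vf))/E1 = 4.21 x 10^-6/K

4.21 x 10^-6/K


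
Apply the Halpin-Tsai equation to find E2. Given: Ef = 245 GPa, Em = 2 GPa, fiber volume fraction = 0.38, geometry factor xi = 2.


eta = (Ef/Em - 1)/(Ef/Em + xi) = (122.5 - 1)/(122.5 + 2) = 0.9759
E2 = Em*(1+xi*eta*Vf)/(1-eta*Vf) = 5.54 GPa

5.54 GPa


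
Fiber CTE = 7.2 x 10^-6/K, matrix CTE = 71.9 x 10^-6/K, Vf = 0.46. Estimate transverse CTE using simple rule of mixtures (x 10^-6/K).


alpha_2 = alpha_f*Vf + alpha_m*(1-Vf) = 7.2*0.46 + 71.9*0.54 = 42.1 x 10^-6/K

42.1 x 10^-6/K


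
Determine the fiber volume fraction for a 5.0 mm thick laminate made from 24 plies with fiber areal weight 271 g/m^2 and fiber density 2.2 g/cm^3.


Vf = n * FAW / (rho_f * h * 1000) = 24 * 271 / (2.2 * 5.0 * 1000) = 0.5913

0.5913


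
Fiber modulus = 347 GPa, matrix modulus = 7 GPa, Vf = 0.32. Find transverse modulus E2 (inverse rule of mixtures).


1/E2 = Vf/Ef + (1-Vf)/Em = 0.32/347 + 0.68/7
E2 = 10.2 GPa

10.2 GPa


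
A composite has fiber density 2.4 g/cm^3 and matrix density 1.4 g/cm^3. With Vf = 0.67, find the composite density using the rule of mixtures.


rho_c = rho_f*Vf + rho_m*(1-Vf) = 2.4*0.67 + 1.4*0.33 = 2.07 g/cm^3

2.07 g/cm^3


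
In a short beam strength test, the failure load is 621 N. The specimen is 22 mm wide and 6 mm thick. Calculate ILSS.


ILSS = 3F/(4bh) = 3*621/(4*22*6) = 3.53 MPa

3.53 MPa


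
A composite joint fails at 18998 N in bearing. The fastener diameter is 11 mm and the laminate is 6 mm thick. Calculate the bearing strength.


sigma_br = F/(d*h) = 18998/(11*6) = 287.8 MPa

287.8 MPa


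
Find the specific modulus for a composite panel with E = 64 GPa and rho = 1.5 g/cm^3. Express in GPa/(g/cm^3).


Specific stiffness = E/rho = 64/1.5 = 42.7 GPa/(g/cm^3)

42.7 GPa/(g/cm^3)


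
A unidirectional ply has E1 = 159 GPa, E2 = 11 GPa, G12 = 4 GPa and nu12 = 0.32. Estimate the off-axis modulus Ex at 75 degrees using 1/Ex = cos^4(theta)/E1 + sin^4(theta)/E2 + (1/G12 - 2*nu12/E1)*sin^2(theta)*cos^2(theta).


cos^4(75) = 0.004487, sin^4(75) = 0.870513, sin^2(75)*cos^2(75) = 0.0625
1/G12 - 2*nu12/E1 = 1/4 - 2*0.32/159 = 0.245975 GPa^-1
1/Ex = 0.004487/159 + 0.870513/11 + 0.245975*0.0625 = 0.0945392 GPa^-1
Ex = 10.58 GPa

10.58 GPa


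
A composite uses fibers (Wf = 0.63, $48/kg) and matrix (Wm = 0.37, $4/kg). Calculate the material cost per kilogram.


Cost = cost_f*Wf + cost_m*Wm = 48*0.63 + 4*0.37 = $31.72/kg

$31.72/kg


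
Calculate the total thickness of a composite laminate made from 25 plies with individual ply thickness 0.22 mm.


h = n * t_ply = 25 * 0.22 = 5.5 mm

5.5 mm


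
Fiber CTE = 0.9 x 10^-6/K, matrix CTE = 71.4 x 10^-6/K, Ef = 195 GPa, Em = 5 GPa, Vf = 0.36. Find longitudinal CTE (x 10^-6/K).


E1 = Ef*Vf + Em*(1-Vf) = 73.4
alpha_1 = (alpha_f*Ef*Vf + alpha_m*Em*(1-Vf))/E1 = 3.97 x 10^-6/K

3.97 x 10^-6/K


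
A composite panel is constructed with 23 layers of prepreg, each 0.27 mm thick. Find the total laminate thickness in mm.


h = n * t_ply = 23 * 0.27 = 6.21 mm

6.21 mm


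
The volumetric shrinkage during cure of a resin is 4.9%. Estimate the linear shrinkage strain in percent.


Linear shrinkage ≈ vol_shrink/3 = 4.9/3 = 1.633%

1.633%


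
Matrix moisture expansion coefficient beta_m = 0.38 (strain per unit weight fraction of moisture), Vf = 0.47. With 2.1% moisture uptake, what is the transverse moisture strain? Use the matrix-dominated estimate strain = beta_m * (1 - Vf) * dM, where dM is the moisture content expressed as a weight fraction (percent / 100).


dM = 2.1/100 = 0.021
strain = beta_m * (1-Vf) * dM = 0.38 * 0.53 * 0.021 = 0.0042294

0.0042294


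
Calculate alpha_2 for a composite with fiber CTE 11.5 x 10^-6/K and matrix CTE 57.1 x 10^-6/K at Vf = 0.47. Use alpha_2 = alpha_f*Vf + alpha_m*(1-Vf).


alpha_2 = alpha_f*Vf + alpha_m*(1-Vf) = 11.5*0.47 + 57.1*0.53 = 35.7 x 10^-6/K

35.7 x 10^-6/K


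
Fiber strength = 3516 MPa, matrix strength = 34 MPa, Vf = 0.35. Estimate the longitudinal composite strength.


sigma_1 = sigma_f*Vf + sigma_m*(1-Vf) = 3516*0.35 + 34*0.65 = 1252.7 MPa

1252.7 MPa


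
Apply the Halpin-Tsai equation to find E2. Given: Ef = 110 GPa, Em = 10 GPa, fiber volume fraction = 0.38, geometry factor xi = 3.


eta = (Ef/Em - 1)/(Ef/Em + xi) = (11.0 - 1)/(11.0 + 3) = 0.7143
E2 = Em*(1+xi*eta*Vf)/(1-eta*Vf) = 24.9 GPa

24.9 GPa


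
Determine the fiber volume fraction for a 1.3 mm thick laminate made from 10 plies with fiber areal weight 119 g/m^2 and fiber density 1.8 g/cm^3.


Vf = n * FAW / (rho_f * h * 1000) = 10 * 119 / (1.8 * 1.3 * 1000) = 0.5085

0.5085


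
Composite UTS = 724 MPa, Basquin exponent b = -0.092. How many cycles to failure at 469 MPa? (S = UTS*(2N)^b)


N = 0.5 * (S/UTS)^(1/b) = 0.5 * (469/724)^(1/-0.092) = 56.0528 cycles

56.0528 cycles


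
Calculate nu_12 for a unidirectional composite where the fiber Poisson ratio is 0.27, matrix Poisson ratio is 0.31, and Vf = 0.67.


nu_12 = nu_f*Vf + nu_m*(1-Vf) = 0.27*0.67 + 0.31*0.33 = 0.2832

0.2832


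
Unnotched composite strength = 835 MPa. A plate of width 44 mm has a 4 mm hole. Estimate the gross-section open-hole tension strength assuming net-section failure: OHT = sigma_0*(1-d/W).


OHT = sigma_0*(1-d/W) = 835*(1-4/44) = 759.1 MPa

759.1 MPa


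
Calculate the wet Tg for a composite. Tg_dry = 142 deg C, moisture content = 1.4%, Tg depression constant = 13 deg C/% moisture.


Tg_wet = Tg_dry - k*moisture = 142 - 13*1.4 = 123.8 deg C

123.8 deg C


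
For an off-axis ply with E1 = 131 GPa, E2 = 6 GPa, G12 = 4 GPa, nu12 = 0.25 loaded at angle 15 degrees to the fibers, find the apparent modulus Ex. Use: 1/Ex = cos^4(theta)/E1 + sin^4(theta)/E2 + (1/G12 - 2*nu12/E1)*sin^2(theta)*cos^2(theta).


cos^4(15) = 0.870513, sin^4(15) = 0.004487, sin^2(15)*cos^2(15) = 0.0625
1/G12 - 2*nu12/E1 = 1/4 - 2*0.25/131 = 0.246183 GPa^-1
1/Ex = 0.870513/131 + 0.004487/6 + 0.246183*0.0625 = 0.0227795 GPa^-1
Ex = 43.9 GPa

43.9 GPa


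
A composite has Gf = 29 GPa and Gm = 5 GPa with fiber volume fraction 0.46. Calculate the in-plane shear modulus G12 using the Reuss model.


1/G12 = Vf/Gf + (1-Vf)/Gm = 0.46/29 + 0.54/5
G12 = 8.07 GPa

8.07 GPa


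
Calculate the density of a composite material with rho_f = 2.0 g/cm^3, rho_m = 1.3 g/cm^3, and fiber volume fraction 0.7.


rho_c = rho_f*Vf + rho_m*(1-Vf) = 2.0*0.7 + 1.3*0.3 = 1.79 g/cm^3

1.79 g/cm^3


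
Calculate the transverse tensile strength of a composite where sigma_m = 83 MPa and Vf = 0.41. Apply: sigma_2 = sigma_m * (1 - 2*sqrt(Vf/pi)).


factor = 1 - 2*sqrt(0.41/pi) = 0.2775
sigma_2 = 83 * 0.2775 = 23.03 MPa

23.03 MPa


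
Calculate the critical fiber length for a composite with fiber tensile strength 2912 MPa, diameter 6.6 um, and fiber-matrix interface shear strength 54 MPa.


Lc = sigma_f * d / (2 * tau_i) = 2912 * 6.6 / (2 * 54) = 178.0 um

178.0 um


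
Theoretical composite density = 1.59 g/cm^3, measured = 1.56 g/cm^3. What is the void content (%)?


Void% = (rho_theo - rho_actual)/rho_theo * 100 = (1.59 - 1.56)/1.59 * 100 = 1.89%

1.89%


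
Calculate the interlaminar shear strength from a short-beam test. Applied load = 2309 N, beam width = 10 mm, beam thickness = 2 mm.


ILSS = 3F/(4bh) = 3*2309/(4*10*2) = 86.59 MPa

86.59 MPa


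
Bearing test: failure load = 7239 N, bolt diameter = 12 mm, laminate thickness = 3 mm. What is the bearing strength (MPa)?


sigma_br = F/(d*h) = 7239/(12*3) = 201.1 MPa

201.1 MPa


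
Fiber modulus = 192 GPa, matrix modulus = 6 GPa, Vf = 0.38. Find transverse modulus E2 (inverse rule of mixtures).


1/E2 = Vf/Ef + (1-Vf)/Em = 0.38/192 + 0.62/6
E2 = 9.5 GPa

9.5 GPa


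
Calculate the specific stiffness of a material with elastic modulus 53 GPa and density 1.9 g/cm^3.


Specific stiffness = E/rho = 53/1.9 = 27.9 GPa/(g/cm^3)

27.9 GPa/(g/cm^3)
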